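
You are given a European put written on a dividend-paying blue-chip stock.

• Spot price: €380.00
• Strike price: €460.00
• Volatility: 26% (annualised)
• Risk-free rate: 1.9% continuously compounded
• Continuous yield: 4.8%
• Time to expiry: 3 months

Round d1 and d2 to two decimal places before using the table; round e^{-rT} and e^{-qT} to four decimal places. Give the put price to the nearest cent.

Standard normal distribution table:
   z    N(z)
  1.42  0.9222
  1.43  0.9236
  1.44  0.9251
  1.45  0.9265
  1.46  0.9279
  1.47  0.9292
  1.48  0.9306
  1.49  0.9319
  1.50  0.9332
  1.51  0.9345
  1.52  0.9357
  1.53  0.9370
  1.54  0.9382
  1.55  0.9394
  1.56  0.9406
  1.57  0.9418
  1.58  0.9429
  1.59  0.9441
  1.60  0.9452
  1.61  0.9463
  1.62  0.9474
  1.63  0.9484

σ√T = 0.26 × 0.5000 = 0.1300
d₁ = [ln(380/460) + (0.019 − 0.048 + ½·0.26²)·0.25] / (σ√T) = (-0.1911 + 0.0012) / 0.1300 = -1.4604 → -1.46
d₂ = -1.4604 − 0.1300 = -1.5904 → -1.59
e^(−qT) = e^(−0.048·0.25) = 0.9881;  e^(−rT) = e^(−0.019·0.25) = 0.9953
P = 460·0.9953·N(1.59) − 380·0.9881·N(1.46) = 460·0.9953·0.9441 − 380·0.9881·0.9279 = 432.2449 − 348.4060 = 83.8388

€83.84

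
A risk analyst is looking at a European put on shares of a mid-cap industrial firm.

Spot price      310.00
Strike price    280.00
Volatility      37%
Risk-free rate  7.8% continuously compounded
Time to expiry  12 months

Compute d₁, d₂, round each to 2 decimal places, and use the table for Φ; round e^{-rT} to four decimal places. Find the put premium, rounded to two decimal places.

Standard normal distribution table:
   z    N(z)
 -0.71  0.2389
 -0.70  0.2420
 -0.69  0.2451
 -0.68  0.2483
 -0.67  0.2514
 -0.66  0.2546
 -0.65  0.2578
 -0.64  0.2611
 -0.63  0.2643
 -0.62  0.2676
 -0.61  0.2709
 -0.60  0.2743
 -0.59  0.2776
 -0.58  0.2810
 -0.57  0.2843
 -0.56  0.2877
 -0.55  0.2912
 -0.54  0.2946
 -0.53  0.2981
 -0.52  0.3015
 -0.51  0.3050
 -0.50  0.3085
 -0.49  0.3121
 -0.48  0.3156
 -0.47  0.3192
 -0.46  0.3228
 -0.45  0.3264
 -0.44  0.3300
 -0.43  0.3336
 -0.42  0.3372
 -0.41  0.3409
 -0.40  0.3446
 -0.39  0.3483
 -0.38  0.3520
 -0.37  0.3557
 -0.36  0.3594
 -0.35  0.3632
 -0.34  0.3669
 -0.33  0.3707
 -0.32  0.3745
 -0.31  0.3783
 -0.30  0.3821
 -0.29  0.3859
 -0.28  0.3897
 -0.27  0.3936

21.03

σ√T = 0.37 × 1.0000 = 0.3700
d₁ = [ln(310/280) + (0.078 + ½·0.37²)·1] / (σ√T) = (0.1018 + 0.1464) / 0.3700 = 0.6709 ≈ 0.67
d₂ = 0.6709 − 0.3700 = 0.3009 ≈ 0.30
e^(−rT) = e^(−0.078·1) = 0.9250
N(−d₂) = N(-0.30) = 0.3821;  N(−d₁) = N(-0.67) = 0.2514
P = 280·0.9250·0.3821 − 310·0.2514 = 98.9639 − 77.9340 = 21.0299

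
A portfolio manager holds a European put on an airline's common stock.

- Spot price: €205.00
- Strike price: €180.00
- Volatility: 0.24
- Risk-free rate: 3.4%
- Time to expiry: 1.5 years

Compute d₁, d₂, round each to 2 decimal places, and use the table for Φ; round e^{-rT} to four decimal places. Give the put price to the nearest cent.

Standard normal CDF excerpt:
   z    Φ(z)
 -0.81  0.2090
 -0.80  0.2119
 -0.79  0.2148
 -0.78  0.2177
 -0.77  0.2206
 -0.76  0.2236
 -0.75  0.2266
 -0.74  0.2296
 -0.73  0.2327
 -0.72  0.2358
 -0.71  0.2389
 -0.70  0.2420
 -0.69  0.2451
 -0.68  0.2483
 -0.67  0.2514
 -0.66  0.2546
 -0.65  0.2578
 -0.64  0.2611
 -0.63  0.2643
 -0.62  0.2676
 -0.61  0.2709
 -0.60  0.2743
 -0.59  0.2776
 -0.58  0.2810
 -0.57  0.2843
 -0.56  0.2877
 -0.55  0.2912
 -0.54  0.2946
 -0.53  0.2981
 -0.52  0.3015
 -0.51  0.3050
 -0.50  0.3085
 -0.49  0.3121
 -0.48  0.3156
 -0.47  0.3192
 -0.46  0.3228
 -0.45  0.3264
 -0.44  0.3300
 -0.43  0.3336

σ√T = 0.24·√1.5 = 0.2939
ln(S/K) + (r + σ²/2)T = ln(205/180) + (0.034 + 0.24²/2)·1.5 = 0.1301 + 0.0942 = 0.2243
d₁ = 0.2243 / 0.2939 = 0.7629 ≈ 0.76
d₂ = d₁ − σ√T = 0.7629 − 0.2939 = 0.4690 ≈ 0.47
exp(−rT) = exp(−0.034·1.5) = 0.9503
P = 180·0.9503·N(-0.47) − 205·N(-0.76) = 180·0.9503·0.3192 − 205·0.2236 = 54.6004 − 45.8380 = 8.7624

€8.76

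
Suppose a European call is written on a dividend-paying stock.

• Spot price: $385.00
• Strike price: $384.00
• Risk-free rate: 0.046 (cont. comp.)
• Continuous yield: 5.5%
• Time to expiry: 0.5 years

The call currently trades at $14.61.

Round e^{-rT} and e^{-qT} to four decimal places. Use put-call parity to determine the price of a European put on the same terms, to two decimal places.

exp(−qT) = exp(−0.055·0.5) = 0.9729;  exp(−rT) = exp(−0.046·0.5) = 0.9773
Put-call parity: C − P = S·e^(−qT) − K·e^(−rT) = 385·0.9729 − 384·0.9773 = 374.5665 − 375.2832 = -0.7167
P = C − (C − P) = 14.61 − (-0.7167) = 15.3267

$15.33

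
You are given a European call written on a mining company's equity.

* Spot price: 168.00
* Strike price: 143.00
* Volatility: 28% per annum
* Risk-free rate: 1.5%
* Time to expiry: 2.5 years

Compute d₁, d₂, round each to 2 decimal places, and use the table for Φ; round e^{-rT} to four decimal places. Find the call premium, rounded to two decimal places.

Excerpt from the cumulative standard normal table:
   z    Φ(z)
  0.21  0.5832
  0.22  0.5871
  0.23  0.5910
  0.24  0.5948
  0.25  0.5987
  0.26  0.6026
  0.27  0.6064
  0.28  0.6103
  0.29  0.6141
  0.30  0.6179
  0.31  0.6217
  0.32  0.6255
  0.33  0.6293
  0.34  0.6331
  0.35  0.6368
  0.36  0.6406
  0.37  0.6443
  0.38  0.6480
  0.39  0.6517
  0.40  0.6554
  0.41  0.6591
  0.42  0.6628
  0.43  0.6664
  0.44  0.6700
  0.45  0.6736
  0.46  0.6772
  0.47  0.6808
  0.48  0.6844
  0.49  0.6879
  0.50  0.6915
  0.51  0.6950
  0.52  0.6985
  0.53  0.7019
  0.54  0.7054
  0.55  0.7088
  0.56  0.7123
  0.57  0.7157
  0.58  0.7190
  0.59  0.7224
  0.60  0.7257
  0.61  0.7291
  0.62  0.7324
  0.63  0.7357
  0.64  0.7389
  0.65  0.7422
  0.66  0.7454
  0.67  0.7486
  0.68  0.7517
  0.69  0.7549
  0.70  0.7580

44.36

T = 2.5;  σ√T = 0.4427
d₁ = [ln(168/143) + (0.015 + 0.28²/2)·2.5] / 0.4427 = [0.1611 + 0.1355] / 0.4427 = 0.6700 → 0.67
d₂ = d₁ − σ√T = 0.6700 − 0.4427 = 0.2273 → 0.23
exp(−rT) = exp(−0.015·2.5) = 0.9632
N(d₁) = N(0.67) = 0.7486;  N(d₂) = N(0.23) = 0.5910
C = 168·0.7486 − 143·0.9632·0.5910 = 125.7648 − 81.4029 = 44.3619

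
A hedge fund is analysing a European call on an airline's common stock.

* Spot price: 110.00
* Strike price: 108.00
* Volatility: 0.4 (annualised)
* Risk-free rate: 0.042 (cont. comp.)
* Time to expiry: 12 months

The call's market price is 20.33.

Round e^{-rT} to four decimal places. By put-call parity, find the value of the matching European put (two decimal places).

exp(−rT) = exp(−0.042·1) = 0.9589
Put-call parity: C − P = S − K·e^(−rT) = 110 − 108·0.9589 = 110 − 103.5612 = 6.4388
P = C − (C − P) = 20.33 − (6.4388) = 13.8912

13.89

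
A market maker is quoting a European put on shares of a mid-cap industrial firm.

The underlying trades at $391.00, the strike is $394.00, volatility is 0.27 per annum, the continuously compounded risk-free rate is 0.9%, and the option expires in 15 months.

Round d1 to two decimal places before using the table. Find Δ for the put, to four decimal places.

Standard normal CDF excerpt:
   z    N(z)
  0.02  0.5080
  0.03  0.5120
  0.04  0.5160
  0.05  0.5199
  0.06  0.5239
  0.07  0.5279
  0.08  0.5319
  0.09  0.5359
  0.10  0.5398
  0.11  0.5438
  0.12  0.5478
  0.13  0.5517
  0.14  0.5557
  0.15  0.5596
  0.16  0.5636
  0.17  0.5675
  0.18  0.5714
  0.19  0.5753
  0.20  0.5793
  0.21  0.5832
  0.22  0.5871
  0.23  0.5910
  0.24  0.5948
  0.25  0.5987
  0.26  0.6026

σ√T = 0.27·√1.25 = 0.3019
ln(S/K) + (r + σ²/2)T = ln(391/394) + (0.009 + 0.27²/2)·1.25 = -0.0076 + 0.0568 = 0.0492
d₁ = 0.0492 / 0.3019 = 0.1629 ≈ 0.16
N(d₁) = N(0.16) = 0.5636
Δ_put = N(d₁) − 1 = 0.5636 − 1 = -0.4364

-0.4364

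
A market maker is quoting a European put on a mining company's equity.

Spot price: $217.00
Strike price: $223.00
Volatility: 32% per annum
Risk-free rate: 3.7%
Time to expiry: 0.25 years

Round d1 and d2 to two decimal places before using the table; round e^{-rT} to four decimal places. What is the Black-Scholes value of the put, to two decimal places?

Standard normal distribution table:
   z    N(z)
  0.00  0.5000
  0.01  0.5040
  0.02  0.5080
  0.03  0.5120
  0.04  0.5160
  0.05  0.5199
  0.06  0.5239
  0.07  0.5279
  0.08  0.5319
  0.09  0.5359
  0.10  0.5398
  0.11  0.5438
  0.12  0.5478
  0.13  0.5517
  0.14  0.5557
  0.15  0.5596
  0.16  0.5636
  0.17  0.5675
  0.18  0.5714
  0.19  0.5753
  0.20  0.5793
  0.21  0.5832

$16.01

T = 0.25;  σ√T = 0.1600
d₁ = [ln(217/223) + (0.037 + ½·0.32²)·0.25] / (σ√T) = (-0.0273 + 0.0221) / 0.1600 = -0.0327 ⇒ -0.03
d₂ = -0.0327 − 0.1600 = -0.1927 ⇒ -0.19
e^(−rT) = e^(−0.037·0.25) = 0.9908
N(−d₂) = N(0.19) = 0.5753;  N(−d₁) = N(0.03) = 0.5120
P = 223·0.9908·0.5753 − 217·0.5120 = 127.1116 − 111.1040 = 16.0076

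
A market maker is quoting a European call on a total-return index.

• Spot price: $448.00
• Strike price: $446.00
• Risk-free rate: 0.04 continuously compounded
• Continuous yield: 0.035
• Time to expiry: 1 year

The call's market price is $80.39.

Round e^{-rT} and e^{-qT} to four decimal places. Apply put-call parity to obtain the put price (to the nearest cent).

e^(−qT) = e^(−0.035·1) = 0.9656;  e^(−rT) = e^(−0.04·1) = 0.9608
Put-call parity: C − P = S·e^(−qT) − K·e^(−rT) = 448·0.9656 − 446·0.9608 = 432.5888 − 428.5168 = 4.0720
P = C − (C − P) = 80.39 − (4.0720) = 76.3180

$76.32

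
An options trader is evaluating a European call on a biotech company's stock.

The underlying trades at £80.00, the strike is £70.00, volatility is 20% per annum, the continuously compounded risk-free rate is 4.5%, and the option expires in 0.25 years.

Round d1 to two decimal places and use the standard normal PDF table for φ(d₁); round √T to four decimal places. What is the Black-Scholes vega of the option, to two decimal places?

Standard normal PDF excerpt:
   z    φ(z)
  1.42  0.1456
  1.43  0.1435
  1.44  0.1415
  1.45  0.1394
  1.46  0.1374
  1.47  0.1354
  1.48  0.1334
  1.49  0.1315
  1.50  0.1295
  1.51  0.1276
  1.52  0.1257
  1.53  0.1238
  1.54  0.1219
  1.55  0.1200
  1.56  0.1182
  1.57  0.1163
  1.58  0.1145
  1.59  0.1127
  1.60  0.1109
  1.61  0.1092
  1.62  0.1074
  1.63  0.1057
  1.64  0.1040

T = 0.25;  σ√T = 0.1000
d₁ = [ln(80/70) + (0.045 + 0.2²/2)·0.25] / 0.1000 = [0.1335 + 0.0163] / 0.1000 = 1.4978 which rounds to 1.50
√T = √0.25 = 0.5000
φ(d₁) = φ(1.50) = 0.1295
vega = S·φ(d₁)·√T = 80·0.1295·0.5000 = 5.1800
(The put has the same vega.)

5.18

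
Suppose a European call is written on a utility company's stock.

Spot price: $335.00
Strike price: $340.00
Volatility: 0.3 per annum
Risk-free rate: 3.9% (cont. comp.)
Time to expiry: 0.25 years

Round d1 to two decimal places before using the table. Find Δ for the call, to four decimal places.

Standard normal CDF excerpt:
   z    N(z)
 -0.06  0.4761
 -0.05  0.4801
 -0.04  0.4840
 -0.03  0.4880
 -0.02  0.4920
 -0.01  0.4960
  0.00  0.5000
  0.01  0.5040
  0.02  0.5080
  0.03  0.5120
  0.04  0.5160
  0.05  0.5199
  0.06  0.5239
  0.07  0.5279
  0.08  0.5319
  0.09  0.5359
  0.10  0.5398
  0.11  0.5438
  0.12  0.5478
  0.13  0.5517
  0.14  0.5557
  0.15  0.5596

0.5160

T = 0.25;  σ√T = 0.1500
d₁ = [ln(335/340) + (0.039 + 0.3²/2)·0.25] / 0.1500 = [-0.0148 + 0.0210] / 0.1500 = 0.0412 → 0.04
N(d₁) = N(0.04) = 0.5160
Δ_call = N(d₁) = 0.5160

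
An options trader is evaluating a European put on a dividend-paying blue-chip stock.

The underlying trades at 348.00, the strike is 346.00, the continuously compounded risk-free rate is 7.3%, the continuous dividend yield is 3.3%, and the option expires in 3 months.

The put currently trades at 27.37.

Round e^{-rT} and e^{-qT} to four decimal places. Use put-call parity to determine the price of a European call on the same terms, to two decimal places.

e^(−qT) = e^(−0.033·0.25) = 0.9918;  e^(−rT) = e^(−0.073·0.25) = 0.9819
Put-call parity: C − P = S·e^(−qT) − K·e^(−rT) = 348·0.9918 − 346·0.9819 = 345.1464 − 339.7374 = 5.4090
C = P + (C − P) = 27.37 + (5.4090) = 32.7790

32.78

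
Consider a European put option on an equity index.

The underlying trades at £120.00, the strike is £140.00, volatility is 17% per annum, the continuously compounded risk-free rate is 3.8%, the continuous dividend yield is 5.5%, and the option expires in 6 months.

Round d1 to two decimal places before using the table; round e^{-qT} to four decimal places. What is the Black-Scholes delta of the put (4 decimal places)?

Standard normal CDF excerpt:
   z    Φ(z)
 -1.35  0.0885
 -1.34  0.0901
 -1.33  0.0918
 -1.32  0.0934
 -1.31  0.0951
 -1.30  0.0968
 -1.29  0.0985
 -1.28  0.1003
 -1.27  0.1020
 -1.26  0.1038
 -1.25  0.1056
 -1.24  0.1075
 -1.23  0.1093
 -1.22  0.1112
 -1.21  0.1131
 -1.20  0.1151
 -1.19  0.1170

-0.8771

σ√T = 0.17·√0.5 = 0.1202
ln(S/K) + (r − q + σ²/2)T = ln(120/140) + (0.038 − 0.055 + 0.17²/2)·0.5 = -0.1542 − 0.0013 = -0.1554
d₁ = -0.1554 / 0.1202 = -1.2930 which rounds to -1.29
N(d₁) = N(-1.29) = 0.0985
Δ_put = e^(−qT)·(N(d₁) − 1) = 0.9729·(0.0985 − 1) = -0.8771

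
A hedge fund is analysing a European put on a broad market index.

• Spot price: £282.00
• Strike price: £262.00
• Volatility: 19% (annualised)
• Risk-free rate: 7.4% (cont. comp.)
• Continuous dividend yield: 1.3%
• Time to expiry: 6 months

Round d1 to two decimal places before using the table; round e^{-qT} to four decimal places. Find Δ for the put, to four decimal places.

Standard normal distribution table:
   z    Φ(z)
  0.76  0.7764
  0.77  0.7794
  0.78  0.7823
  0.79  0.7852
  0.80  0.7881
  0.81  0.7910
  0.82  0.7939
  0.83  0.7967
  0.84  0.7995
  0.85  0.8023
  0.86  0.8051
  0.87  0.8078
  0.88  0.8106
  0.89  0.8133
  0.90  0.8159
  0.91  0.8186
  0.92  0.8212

σ√T = 0.19 × 0.7071 = 0.1344
d₁ = [ln(282/262) + (0.074 − 0.013 + 0.19²/2)·0.5] / 0.1344 = [0.0736 + 0.0395] / 0.1344 = 0.8417 ≈ 0.84
N(d₁) = N(0.84) = 0.7995
Δ_put = exp(−qT)·(N(d₁) − 1) = 0.9935·(0.7995 − 1) = -0.1992

-0.1992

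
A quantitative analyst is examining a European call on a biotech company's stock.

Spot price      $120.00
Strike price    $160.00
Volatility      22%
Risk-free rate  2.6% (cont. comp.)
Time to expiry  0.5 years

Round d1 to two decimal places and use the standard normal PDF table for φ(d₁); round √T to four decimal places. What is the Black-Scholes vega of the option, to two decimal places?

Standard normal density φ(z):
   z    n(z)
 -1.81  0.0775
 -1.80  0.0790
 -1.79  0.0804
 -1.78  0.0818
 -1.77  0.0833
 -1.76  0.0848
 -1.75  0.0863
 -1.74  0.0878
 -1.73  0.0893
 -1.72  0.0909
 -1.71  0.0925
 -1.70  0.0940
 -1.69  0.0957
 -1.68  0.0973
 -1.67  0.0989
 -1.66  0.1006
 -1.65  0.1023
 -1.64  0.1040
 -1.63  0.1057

σ√T = 0.22 × 0.7071 = 0.1556
d₁ = [ln(120/160) + (0.026 + 0.22²/2)·0.5] / 0.1556 = [-0.2877 + 0.0251] / 0.1556 = -1.6879 → -1.69
√T = √0.5 = 0.7071
φ(d₁) = φ(-1.69) = 0.0957
vega = S·φ(d₁)·√T = 120·0.0957·0.7071 = 8.1203
(Vega is the same for a European call and put with the same parameters.)

8.12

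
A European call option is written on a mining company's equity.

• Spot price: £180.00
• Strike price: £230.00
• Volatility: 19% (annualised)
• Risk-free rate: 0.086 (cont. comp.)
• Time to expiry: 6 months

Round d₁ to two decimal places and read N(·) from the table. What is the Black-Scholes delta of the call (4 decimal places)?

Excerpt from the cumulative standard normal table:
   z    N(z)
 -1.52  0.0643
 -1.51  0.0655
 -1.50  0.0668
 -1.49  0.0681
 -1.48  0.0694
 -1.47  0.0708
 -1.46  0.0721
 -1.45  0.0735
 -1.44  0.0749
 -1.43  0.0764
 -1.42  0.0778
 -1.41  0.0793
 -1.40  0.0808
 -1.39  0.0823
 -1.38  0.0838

0.0749

σ√T = 0.19·√0.5 = 0.1344
d₁ = [ln(180/230) + (0.086 + 0.19²/2)·0.5] / 0.1344 = [-0.2451 + 0.0520] / 0.1344 = -1.4373 → -1.44
N(d₁) = N(-1.44) = 0.0749
Δ_call = N(d₁) = 0.0749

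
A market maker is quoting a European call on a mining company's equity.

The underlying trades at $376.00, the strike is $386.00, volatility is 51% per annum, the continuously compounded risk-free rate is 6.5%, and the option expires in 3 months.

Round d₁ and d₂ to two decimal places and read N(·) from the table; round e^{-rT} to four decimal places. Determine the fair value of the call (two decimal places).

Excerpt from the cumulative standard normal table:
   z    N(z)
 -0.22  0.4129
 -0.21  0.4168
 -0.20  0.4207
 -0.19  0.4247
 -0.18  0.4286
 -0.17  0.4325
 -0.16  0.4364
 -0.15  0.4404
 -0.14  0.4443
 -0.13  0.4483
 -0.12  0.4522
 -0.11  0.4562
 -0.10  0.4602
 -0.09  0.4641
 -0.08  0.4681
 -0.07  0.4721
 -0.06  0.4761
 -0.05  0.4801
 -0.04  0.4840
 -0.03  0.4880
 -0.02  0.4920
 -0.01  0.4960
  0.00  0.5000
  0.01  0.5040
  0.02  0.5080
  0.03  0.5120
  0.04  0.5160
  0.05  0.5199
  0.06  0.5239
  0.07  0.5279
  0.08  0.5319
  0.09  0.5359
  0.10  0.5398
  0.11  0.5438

σ√T = 0.51·√0.25 = 0.2550
d₁ = [ln(376/386) + (0.065 + 0.51²/2)·0.25] / 0.2550 = [-0.0262 + 0.0488] / 0.2550 = 0.0883 ≈ 0.09
d₂ = d₁ − σ√T = 0.0883 − 0.2550 = -0.1667 ≈ -0.17
e^(−rT) = e^(−0.065·0.25) = 0.9839
C = 376·N(0.09) − 386·0.9839·N(-0.17) = 376·0.5359 − 386·0.9839·0.4325 = 201.4984 − 164.2572 = 37.2412

$37.24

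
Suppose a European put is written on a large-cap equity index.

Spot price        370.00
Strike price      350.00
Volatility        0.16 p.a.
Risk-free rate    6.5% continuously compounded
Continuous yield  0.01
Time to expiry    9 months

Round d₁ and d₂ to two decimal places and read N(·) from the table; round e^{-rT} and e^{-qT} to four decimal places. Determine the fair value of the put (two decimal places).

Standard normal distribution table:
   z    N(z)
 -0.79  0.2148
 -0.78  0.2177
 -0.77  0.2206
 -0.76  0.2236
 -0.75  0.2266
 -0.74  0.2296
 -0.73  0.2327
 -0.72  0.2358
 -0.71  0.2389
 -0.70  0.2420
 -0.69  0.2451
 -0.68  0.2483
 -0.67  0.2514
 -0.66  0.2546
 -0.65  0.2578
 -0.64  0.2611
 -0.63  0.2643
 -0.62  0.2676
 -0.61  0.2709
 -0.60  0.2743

T = 0.75;  σ√T = 0.1386
ln(S/K) + (r − q + σ²/2)T = ln(370/350) + (0.065 − 0.01 + 0.16²/2)·0.75 = 0.0556 + 0.0508 = 0.1064
d₁ = 0.1064 / 0.1386 = 0.7680 ⇒ 0.77
d₂ = d₁ − σ√T = 0.7680 − 0.1386 = 0.6295 ⇒ 0.63
exp(−qT) = exp(−0.01·0.75) = 0.9925;  exp(−rT) = exp(−0.065·0.75) = 0.9524
N(−d₂) = N(-0.63) = 0.2643;  N(−d₁) = N(-0.77) = 0.2206
P = 350·0.9524·0.2643 − 370·0.9925·0.2206 = 88.1018 − 81.0098 = 7.0919

7.09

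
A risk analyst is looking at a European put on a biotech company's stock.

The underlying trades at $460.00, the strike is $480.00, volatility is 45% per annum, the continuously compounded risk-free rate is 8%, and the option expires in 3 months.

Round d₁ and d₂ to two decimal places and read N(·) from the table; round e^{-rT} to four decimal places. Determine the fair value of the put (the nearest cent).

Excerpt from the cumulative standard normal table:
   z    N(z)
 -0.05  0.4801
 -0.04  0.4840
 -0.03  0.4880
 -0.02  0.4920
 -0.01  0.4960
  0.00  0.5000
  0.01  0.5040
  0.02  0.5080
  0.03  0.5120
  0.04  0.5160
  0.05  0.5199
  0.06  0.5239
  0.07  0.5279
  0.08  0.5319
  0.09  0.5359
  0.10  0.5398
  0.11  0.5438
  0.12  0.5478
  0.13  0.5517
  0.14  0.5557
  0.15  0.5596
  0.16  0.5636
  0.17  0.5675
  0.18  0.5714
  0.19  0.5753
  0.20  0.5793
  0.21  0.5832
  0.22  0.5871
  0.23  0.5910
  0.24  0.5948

σ√T = 0.45 × 0.5000 = 0.2250
d₁ = [ln(460/480) + (0.08 + 0.45²/2)·0.25] / 0.2250 = [-0.0426 + 0.0453] / 0.2250 = 0.0122 ⇒ 0.01
d₂ = d₁ − σ√T = 0.0122 − 0.2250 = -0.2128 ⇒ -0.21
exp(−rT) = exp(−0.08·0.25) = 0.9802
N(−d₂) = N(0.21) = 0.5832;  N(−d₁) = N(-0.01) = 0.4960
P = 480·0.9802·0.5832 − 460·0.4960 = 274.3933 − 228.1600 = 46.2333

$46.23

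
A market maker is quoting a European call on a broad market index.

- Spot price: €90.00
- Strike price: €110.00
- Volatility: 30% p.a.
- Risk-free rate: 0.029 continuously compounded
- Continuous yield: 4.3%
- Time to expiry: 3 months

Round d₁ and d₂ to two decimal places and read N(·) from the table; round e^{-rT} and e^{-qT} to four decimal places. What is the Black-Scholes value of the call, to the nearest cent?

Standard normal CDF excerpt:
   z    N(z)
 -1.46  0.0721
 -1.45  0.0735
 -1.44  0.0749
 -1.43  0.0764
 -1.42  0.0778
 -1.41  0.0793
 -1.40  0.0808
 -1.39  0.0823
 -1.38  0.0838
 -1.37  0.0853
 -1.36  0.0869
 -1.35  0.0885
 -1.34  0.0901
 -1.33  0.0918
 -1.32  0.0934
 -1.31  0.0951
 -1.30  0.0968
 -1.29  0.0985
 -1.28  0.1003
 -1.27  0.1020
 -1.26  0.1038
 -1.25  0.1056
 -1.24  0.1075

T = 0.25;  σ√T = 0.1500
d₁ = [ln(90/110) + (0.029 − 0.043 + ½·0.3²)·0.25] / (σ√T) = (-0.2007 + 0.0078) / 0.1500 = -1.2861 ≈ -1.29
d₂ = -1.2861 − 0.1500 = -1.4361 ≈ -1.44
exp(−qT) = exp(−0.043·0.25) = 0.9893;  exp(−rT) = exp(−0.029·0.25) = 0.9928
C = 90·0.9893·N(-1.29) − 110·0.9928·N(-1.44) = 90·0.9893·0.0985 − 110·0.9928·0.0749 = 8.7701 − 8.1797 = 0.5905

€0.59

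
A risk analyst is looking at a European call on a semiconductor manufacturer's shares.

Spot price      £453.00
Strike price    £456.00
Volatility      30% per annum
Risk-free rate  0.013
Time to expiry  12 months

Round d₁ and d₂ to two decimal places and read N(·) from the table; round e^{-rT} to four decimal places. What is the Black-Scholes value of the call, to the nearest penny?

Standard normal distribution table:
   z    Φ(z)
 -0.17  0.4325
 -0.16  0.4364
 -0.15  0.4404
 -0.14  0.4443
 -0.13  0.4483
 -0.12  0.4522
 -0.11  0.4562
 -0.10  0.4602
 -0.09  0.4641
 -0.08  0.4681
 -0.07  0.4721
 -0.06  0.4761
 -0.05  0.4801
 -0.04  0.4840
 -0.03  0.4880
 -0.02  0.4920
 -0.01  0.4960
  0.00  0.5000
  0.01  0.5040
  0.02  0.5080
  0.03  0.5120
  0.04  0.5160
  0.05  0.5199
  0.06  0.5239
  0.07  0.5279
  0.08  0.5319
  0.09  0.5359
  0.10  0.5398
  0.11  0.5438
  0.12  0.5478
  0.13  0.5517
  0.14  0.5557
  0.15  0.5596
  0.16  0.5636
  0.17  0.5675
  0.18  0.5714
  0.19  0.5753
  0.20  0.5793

σ√T = 0.3·√1 = 0.3000
ln(S/K) + (r + σ²/2)T = ln(453/456) + (0.013 + 0.3²/2)·1 = -0.0066 + 0.0580 = 0.0514
d₁ = 0.0514 / 0.3000 = 0.1713 ≈ 0.17
d₂ = d₁ − σ√T = 0.1713 − 0.3000 = -0.1287 ≈ -0.13
exp(−rT) = exp(−0.013·1) = 0.9871
C = 453·N(0.17) − 456·0.9871·N(-0.13) = 453·0.5675 − 456·0.9871·0.4483 = 257.0775 − 201.7877 = 55.2898

£55.29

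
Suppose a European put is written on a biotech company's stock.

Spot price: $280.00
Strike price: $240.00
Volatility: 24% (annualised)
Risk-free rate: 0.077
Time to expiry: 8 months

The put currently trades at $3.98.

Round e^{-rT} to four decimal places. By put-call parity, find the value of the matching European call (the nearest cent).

$55.98

exp(−rT) = exp(−0.077·0.6667) = 0.9500
Put-call parity: C − P = S − K·e^(−rT) = 280 − 240·0.9500 = 280 − 228.0000 = 52.0000
C = P + (C − P) = 3.98 + (52.0000) = 55.9800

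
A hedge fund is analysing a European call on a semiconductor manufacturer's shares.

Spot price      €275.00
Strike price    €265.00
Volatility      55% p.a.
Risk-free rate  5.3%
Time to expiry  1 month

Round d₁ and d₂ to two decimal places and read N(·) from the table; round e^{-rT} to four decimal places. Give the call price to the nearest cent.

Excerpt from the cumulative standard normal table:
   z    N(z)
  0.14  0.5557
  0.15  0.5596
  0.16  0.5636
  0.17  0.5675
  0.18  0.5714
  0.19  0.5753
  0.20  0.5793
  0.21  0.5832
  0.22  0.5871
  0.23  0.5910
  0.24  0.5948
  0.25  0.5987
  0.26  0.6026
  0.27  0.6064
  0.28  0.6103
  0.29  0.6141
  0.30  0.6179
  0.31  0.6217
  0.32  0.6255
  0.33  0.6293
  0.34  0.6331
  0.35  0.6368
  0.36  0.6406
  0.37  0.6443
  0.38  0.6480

€23.35

T = 0.08333;  σ√T = 0.1588
ln(S/K) + (r + σ²/2)T = ln(275/265) + (0.053 + 0.55²/2)·0.08333 = 0.0370 + 0.0170 = 0.0541
d₁ = 0.0541 / 0.1588 = 0.3405 which rounds to 0.34
d₂ = d₁ − σ√T = 0.3405 − 0.1588 = 0.1817 which rounds to 0.18
e^(−rT) = e^(−0.053·0.08333) = 0.9956
N(d₁) = N(0.34) = 0.6331;  N(d₂) = N(0.18) = 0.5714
C = 275·0.6331 − 265·0.9956·0.5714 = 174.1025 − 150.7547 = 23.3478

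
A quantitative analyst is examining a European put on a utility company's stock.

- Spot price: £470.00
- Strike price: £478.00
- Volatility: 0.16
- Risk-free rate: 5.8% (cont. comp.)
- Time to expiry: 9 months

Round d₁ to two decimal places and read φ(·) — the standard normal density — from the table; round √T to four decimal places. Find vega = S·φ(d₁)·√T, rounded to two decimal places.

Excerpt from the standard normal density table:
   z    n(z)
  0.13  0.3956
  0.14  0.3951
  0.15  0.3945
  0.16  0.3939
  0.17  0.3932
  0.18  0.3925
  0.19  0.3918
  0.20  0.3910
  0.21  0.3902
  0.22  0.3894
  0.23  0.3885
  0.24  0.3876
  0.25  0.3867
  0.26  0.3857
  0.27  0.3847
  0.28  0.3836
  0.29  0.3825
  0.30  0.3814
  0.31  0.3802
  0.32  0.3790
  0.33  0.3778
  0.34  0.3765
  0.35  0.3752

σ√T = 0.16 × 0.8660 = 0.1386
d₁ = [ln(470/478) + (0.058 + ½·0.16²)·0.75] / (σ√T) = (-0.0169 + 0.0531) / 0.1386 = 0.2614 → 0.26
√T = √0.75 = 0.8660
φ(d₁) = φ(0.26) = 0.3857
vega = S·φ(d₁)·√T = 470·0.3857·0.8660 = 156.9876

156.99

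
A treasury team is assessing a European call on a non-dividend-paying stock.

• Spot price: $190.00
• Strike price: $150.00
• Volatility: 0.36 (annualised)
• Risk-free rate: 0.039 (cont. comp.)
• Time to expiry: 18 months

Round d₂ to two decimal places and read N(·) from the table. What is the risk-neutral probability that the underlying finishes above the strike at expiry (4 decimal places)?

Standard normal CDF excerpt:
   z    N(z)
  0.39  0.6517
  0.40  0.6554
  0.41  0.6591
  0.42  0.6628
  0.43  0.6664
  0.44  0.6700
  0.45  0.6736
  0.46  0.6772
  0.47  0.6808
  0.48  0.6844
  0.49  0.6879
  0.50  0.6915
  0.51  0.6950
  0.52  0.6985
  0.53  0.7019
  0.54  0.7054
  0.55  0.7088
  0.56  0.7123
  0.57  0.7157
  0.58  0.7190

T = 1.5;  σ√T = 0.4409
d₁ = [ln(190/150) + (0.039 + ½·0.36²)·1.5] / (σ√T) = (0.2364 + 0.1557) / 0.4409 = 0.8893 ⇒ 0.89
d₂ = 0.8893 − 0.4409 = 0.4484 ⇒ 0.45
Risk-neutral Pr[S_T > K] = N(d₂) = N(0.45) = 0.6736

0.6736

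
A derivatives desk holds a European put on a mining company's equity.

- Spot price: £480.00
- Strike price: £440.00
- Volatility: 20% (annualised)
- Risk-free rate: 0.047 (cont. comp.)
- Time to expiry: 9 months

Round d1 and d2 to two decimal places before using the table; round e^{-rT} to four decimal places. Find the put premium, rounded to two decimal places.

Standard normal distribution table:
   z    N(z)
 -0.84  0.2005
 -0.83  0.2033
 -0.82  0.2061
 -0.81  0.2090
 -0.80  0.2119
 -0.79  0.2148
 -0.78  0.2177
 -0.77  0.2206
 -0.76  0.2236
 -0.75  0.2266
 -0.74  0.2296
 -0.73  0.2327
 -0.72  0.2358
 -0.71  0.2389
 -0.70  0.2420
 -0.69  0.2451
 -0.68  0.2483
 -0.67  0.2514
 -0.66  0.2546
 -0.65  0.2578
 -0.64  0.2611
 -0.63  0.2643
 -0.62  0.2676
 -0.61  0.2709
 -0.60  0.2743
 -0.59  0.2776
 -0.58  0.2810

T = 0.75;  σ√T = 0.1732
ln(S/K) + (r + σ²/2)T = ln(480/440) + (0.047 + 0.2²/2)·0.75 = 0.0870 + 0.0503 = 0.1373
d₁ = 0.1373 / 0.1732 = 0.7925 ≈ 0.79
d₂ = d₁ − σ√T = 0.7925 − 0.1732 = 0.6193 ≈ 0.62
exp(−rT) = exp(−0.047·0.75) = 0.9654
N(−d₂) = N(-0.62) = 0.2676;  N(−d₁) = N(-0.79) = 0.2148
P = 440·0.9654·0.2676 − 480·0.2148 = 113.6701 − 103.1040 = 10.5661

£10.57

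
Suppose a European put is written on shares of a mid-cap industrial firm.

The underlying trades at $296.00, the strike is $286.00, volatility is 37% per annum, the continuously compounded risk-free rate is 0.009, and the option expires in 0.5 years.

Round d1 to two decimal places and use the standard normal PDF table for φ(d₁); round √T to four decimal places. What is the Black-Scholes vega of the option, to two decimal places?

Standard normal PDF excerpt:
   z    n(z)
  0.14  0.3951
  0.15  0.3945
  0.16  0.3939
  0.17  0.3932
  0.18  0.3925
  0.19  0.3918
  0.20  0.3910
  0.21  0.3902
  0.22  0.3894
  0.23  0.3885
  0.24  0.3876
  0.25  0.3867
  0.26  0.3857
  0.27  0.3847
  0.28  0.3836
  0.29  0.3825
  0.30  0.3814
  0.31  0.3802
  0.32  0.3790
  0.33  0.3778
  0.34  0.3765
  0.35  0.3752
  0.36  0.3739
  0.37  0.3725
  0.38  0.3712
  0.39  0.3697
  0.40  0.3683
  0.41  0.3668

T = 0.5;  σ√T = 0.2616
ln(S/K) + (r + σ²/2)T = ln(296/286) + (0.009 + 0.37²/2)·0.5 = 0.0344 + 0.0387 = 0.0731
d₁ = 0.0731 / 0.2616 = 0.2794 which rounds to 0.28
√T = √0.5 = 0.7071
φ(d₁) = φ(0.28) = 0.3836
vega = S·φ(d₁)·√T = 296·0.3836·0.7071 = 80.2881
(The call has the same vega.)

80.29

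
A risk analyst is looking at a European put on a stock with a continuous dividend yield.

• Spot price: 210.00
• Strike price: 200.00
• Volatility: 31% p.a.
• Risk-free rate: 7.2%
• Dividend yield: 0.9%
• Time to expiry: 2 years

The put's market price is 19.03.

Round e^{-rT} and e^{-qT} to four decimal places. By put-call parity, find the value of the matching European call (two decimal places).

e^(−qT) = e^(−0.009·2) = 0.9822;  e^(−rT) = e^(−0.072·2) = 0.8659
Put-call parity: C − P = S·e^(−qT) − K·e^(−rT) = 210·0.9822 − 200·0.8659 = 206.2620 − 173.1800 = 33.0820
C = P + (C − P) = 19.03 + (33.0820) = 52.1120

52.11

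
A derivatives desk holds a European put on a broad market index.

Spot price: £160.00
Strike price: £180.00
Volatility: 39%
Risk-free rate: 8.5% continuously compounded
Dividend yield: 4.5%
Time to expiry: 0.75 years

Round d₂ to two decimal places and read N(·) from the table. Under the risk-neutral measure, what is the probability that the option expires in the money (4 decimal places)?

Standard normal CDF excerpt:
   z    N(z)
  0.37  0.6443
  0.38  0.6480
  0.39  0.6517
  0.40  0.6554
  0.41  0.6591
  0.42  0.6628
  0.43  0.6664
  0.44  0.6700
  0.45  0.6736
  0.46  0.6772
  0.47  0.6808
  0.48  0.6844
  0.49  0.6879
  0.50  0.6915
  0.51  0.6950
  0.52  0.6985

σ√T = 0.39 × 0.8660 = 0.3377
d₁ = [ln(160/180) + (0.085 − 0.045 + ½·0.39²)·0.75] / (σ√T) = (-0.1178 + 0.0870) / 0.3377 = -0.0910 ≈ -0.09
d₂ = -0.0910 − 0.3377 = -0.4288 ≈ -0.43
Pr(exercise) under Q = N(−d₂) = N(0.43) = 0.6664

0.6664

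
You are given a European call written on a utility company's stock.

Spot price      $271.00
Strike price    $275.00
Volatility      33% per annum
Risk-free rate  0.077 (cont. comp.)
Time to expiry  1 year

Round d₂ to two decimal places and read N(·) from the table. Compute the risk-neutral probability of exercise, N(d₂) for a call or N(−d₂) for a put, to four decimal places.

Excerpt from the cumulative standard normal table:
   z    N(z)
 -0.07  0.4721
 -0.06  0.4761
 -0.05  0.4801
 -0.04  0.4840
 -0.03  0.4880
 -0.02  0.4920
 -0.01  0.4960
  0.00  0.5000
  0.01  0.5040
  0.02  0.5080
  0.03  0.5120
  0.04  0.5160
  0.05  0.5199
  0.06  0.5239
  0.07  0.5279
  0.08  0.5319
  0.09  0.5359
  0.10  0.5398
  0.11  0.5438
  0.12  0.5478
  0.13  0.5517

0.5080

σ√T = 0.33 × 1.0000 = 0.3300
ln(S/K) + (r + σ²/2)T = ln(271/275) + (0.077 + 0.33²/2)·1 = -0.0147 + 0.1315 = 0.1168
d₁ = 0.1168 / 0.3300 = 0.3539 which rounds to 0.35
d₂ = d₁ − σ√T = 0.3539 − 0.3300 = 0.0239 which rounds to 0.02
Risk-neutral Pr[S_T > K] = N(d₂) = N(0.02) = 0.5080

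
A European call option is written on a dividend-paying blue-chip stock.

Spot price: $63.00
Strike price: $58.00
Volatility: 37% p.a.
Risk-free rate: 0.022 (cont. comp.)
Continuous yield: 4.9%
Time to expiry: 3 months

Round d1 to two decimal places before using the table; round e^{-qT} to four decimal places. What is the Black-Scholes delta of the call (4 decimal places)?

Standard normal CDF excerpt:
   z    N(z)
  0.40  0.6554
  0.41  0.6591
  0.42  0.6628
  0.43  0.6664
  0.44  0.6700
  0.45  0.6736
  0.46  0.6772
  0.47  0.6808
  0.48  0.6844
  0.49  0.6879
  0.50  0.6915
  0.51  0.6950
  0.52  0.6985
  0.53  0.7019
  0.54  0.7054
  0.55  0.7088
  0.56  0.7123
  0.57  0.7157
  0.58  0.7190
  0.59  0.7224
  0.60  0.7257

0.6831

σ√T = 0.37 × 0.5000 = 0.1850
d₁ = [ln(63/58) + (0.022 − 0.049 + 0.37²/2)·0.25] / 0.1850 = [0.0827 + 0.0104] / 0.1850 = 0.5030 → 0.50
N(d₁) = N(0.50) = 0.6915
Δ_call = e^(−qT)·N(d₁) = 0.9878·0.6915 = 0.6831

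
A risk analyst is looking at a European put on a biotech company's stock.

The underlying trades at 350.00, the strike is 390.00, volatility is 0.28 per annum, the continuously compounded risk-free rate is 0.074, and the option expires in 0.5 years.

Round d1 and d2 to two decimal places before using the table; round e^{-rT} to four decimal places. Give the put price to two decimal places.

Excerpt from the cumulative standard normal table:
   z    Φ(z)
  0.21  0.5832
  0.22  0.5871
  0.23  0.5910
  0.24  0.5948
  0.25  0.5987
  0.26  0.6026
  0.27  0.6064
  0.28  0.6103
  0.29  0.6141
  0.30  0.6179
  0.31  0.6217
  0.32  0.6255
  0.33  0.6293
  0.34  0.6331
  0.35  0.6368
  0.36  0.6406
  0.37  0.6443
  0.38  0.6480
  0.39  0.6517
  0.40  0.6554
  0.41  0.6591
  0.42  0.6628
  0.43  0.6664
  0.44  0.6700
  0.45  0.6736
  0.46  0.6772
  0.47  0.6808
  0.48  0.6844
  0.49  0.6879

43.61

σ√T = 0.28·√0.5 = 0.1980
d₁ = [ln(350/390) + (0.074 + 0.28²/2)·0.5] / 0.1980 = [-0.1082 + 0.0566] / 0.1980 = -0.2607 ≈ -0.26
d₂ = d₁ − σ√T = -0.2607 − 0.1980 = -0.4587 ≈ -0.46
e^(−rT) = e^(−0.074·0.5) = 0.9637
P = 390·0.9637·N(0.46) − 350·N(0.26) = 390·0.9637·0.6772 − 350·0.6026 = 254.5209 − 210.9100 = 43.6109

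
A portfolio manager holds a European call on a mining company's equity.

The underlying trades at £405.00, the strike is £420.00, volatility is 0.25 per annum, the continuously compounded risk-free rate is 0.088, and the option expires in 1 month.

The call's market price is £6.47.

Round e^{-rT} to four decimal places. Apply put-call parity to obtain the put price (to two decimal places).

£18.40

exp(−rT) = exp(−0.088·0.08333) = 0.9927
Put-call parity: C − P = S − K·e^(−rT) = 405 − 420·0.9927 = 405 − 416.9340 = -11.9340
P = C − (C − P) = 6.47 − (-11.9340) = 18.4040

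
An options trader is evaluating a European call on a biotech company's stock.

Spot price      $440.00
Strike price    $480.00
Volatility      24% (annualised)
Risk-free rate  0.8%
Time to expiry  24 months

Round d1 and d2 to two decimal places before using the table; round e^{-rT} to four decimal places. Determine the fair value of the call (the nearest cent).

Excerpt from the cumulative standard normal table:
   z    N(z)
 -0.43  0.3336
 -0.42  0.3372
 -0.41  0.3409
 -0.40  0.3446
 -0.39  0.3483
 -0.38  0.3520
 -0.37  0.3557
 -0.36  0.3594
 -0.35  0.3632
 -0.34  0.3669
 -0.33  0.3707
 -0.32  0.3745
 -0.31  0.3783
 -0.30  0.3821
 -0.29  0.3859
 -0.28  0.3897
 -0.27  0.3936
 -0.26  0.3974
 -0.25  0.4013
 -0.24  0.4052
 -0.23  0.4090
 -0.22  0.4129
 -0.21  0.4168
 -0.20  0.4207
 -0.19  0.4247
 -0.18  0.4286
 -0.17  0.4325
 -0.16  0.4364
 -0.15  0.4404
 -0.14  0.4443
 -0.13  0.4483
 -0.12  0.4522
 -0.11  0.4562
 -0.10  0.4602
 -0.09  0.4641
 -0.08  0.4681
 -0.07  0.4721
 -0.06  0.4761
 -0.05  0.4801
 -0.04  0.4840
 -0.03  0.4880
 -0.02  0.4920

σ√T = 0.24·√2 = 0.3394
d₁ = [ln(440/480) + (0.008 + ½·0.24²)·2] / (σ√T) = (-0.0870 + 0.0736) / 0.3394 = -0.0395 which rounds to -0.04
d₂ = -0.0395 − 0.3394 = -0.3789 which rounds to -0.38
exp(−rT) = exp(−0.008·2) = 0.9841
N(d₁) = N(-0.04) = 0.4840;  N(d₂) = N(-0.38) = 0.3520
C = 440·0.4840 − 480·0.9841·0.3520 = 212.9600 − 166.2735 = 46.6865

$46.69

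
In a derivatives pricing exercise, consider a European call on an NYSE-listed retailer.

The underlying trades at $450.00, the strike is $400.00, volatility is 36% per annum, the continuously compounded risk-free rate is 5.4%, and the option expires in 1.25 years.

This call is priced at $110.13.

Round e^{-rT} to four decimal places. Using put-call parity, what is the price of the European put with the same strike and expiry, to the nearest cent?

e^(−rT) = e^(−0.054·1.25) = 0.9347
Put-call parity: C − P = S − K·e^(−rT) = 450 − 400·0.9347 = 450 − 373.8800 = 76.1200
P = C − (C − P) = 110.13 − (76.1200) = 34.0100

$34.01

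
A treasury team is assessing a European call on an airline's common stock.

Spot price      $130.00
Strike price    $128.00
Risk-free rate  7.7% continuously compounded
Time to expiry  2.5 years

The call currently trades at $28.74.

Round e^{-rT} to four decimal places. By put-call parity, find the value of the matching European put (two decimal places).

$4.33

exp(−rT) = exp(−0.077·2.5) = 0.8249
Put-call parity: C − P = S − K·e^(−rT) = 130 − 128·0.8249 = 130 − 105.5872 = 24.4128
P = C − (C − P) = 28.74 − (24.4128) = 4.3272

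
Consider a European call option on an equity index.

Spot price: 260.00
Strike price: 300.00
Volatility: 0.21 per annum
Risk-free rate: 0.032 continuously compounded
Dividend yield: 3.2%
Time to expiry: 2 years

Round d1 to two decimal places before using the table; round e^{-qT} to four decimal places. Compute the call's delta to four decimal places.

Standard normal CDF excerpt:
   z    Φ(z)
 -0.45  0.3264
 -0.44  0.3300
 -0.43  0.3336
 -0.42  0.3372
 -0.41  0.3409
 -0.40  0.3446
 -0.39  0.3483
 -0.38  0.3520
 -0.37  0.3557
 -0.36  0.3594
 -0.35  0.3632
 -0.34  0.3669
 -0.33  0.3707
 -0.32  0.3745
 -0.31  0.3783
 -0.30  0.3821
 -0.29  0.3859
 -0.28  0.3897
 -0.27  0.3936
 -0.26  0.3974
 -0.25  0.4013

0.3477

T = 2;  σ√T = 0.2970
d₁ = [ln(260/300) + (0.032 − 0.032 + 0.21²/2)·2] / 0.2970 = [-0.1431 + 0.0441] / 0.2970 = -0.3334 → -0.33
N(d₁) = N(-0.33) = 0.3707
Δ_call = e^(−qT)·N(d₁) = 0.9380·0.3707 = 0.3477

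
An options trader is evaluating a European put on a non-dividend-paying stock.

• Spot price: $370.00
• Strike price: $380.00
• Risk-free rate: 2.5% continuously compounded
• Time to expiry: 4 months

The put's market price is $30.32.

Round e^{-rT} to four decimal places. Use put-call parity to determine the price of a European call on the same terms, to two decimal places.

$23.47

e^(−rT) = e^(−0.025·0.3333) = 0.9917
Put-call parity: C − P = S − K·e^(−rT) = 370 − 380·0.9917 = 370 − 376.8460 = -6.8460
C = P + (C − P) = 30.32 + (-6.8460) = 23.4740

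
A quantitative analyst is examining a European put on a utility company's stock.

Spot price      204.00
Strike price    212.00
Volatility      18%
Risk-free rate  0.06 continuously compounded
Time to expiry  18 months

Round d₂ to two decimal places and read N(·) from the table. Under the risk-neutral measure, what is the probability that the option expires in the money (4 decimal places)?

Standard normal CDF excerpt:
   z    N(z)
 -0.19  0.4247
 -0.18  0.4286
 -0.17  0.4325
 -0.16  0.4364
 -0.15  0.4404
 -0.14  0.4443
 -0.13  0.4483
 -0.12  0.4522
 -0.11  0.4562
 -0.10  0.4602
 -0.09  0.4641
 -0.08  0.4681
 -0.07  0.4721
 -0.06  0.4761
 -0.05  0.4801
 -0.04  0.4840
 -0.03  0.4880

0.4522

σ√T = 0.18·√1.5 = 0.2205
d₁ = [ln(204/212) + (0.06 + ½·0.18²)·1.5] / (σ√T) = (-0.0385 + 0.1143) / 0.2205 = 0.3440 ⇒ 0.34
d₂ = 0.3440 − 0.2205 = 0.1235 ⇒ 0.12
Risk-neutral Pr[S_T < K] = N(−d₂) = N(-0.12) = 0.4522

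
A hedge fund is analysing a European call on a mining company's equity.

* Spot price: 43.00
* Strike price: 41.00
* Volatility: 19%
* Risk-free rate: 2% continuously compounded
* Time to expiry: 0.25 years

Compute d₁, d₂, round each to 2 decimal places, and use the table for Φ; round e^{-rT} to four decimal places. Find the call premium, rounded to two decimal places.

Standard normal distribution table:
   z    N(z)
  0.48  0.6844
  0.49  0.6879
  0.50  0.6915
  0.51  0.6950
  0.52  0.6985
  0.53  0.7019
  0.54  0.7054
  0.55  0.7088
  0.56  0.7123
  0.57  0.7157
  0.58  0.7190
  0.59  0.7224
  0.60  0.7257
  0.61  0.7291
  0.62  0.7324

2.85

σ√T = 0.19 × 0.5000 = 0.0950
ln(S/K) + (r + σ²/2)T = ln(43/41) + (0.02 + 0.19²/2)·0.25 = 0.0476 + 0.0095 = 0.0571
d₁ = 0.0571 / 0.0950 = 0.6015 which rounds to 0.60
d₂ = d₁ − σ√T = 0.6015 − 0.0950 = 0.5065 which rounds to 0.51
exp(−rT) = exp(−0.02·0.25) = 0.9950
C = 43·N(0.60) − 41·0.9950·N(0.51) = 43·0.7257 − 41·0.9950·0.6950 = 31.2051 − 28.3525 = 2.8526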